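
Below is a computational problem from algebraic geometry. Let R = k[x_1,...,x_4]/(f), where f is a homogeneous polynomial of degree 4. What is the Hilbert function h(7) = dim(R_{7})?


For R = k[x_1,...,x_n]/(f) with f homogeneous of degree e:
The Hilbert series is (1 - t^e)/(1 - t)^n.
So h(d) = C(d+n-1, n-1) - C(d-e+n-1, n-1) for d >= e.
With n=4, e=4, d=7:
C(7+4-1, 4-1) = C(10, 3) = 120
C(7-4+4-1, 4-1) = C(6, 3) = 20
h(7) = 120 - 20 = 100

100


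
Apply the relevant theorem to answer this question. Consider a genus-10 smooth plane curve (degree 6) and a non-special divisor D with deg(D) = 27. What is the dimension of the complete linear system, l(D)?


First, compute the genus of a smooth plane curve of degree 6:
g = (d-1)(d-2)/2 = (6-1)(6-2)/2 = 10
For a non-special divisor D (i.e., h^1(D) = 0), Riemann-Roch gives:
l(D) = deg(D) - g + 1
Since deg(D) = 27 >= 2g - 1 = 19, D is non-special.
l(D) = 27 - 10 + 1 = 18

18


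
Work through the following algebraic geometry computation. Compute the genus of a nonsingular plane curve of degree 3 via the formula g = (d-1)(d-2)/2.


Using the genus formula for smooth plane curves:
g = (d-1)(d-2)/2
g = (3-1)(3-2)/2
g = 2*1/2
g = 2/2 = 1

1


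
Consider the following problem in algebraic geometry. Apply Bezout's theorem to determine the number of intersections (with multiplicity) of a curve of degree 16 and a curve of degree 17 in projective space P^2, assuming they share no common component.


Bezout's theorem states the intersection count equals the product of degrees.
Intersection count = 16 * 17 = 272

272


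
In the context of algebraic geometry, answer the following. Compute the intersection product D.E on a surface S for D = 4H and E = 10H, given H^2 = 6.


Using bilinearity of the intersection pairing on a surface S:
(aH).(bH) = ab * (H.H)
We have H^2 = 6.
D.E = (4H).(10H) = 4*10*6
= 40*6
= 240

240


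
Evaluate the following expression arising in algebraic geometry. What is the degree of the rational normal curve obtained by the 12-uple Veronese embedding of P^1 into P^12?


The rational normal curve in P^12 is the image of P^1 under the 12-uple Veronese.
A general hyperplane in P^12 pulls back to a degree-12 form on P^1, which has 12 zeros,
so the curve meets a general hyperplane in 12 points. Degree = 12.

12


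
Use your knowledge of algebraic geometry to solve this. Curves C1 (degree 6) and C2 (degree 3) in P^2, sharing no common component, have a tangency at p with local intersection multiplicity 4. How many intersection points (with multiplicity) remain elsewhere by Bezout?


By Bezout's theorem, the total intersection number is d1 * d2.
Total = 6 * 3 = 18
Intersection multiplicity at p = 4
Remaining intersections = 18 - 4 = 14

14


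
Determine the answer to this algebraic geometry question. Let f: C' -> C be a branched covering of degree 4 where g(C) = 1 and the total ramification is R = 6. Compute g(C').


Riemann-Hurwitz formula: 2g' - 2 = d(2g - 2) + R
Given: d = 4, g = 1, R = 6
2g' - 2 = 4*(2*1 - 2) + 6
2g' - 2 = 4*0 + 6
2g' - 2 = 0 + 6 = 6
2g' = 8
g' = 4

4


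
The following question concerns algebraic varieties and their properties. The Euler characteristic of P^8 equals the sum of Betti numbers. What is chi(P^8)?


The complex projective space P^8 has one cell in each even real dimension 0, 2, ..., 16.
The cohomology groups are H^{2k}(P^8) = Z for k = 0,...,8, and 0 otherwise.
Euler characteristic = sum of Betti numbers = 1 per even-dimensional cohomology group.
chi(P^8) = 8 + 1 = 9

9


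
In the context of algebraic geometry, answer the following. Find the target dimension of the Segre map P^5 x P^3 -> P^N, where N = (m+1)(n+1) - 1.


The Segre embedding maps P^m x P^n into P^N via
all products of coordinates from each factor.
N = (m+1)(n+1) - 1
N = (5+1)(3+1) - 1
N = 6*4 - 1
N = 24 - 1 = 23

23


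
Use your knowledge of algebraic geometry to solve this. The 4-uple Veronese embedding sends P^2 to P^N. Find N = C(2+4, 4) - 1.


The Veronese embedding v_d: P^n -> P^N maps each point to all
degree-d monomials in n+1 homogeneous coordinates.
N = C(n+d, d) - 1
N = C(2+4, 4) - 1
N = C(6, 4) - 1
C(6, 4) = 15
N = 15 - 1 = 14

14


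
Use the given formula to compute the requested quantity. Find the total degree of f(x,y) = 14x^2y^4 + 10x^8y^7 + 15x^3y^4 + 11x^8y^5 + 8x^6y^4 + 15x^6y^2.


Examine each term for its total degree (sum of exponents).
  Term '14x^2y^4' has total degree 2+4 = 6.
  Term '10x^8y^7' has total degree 8+7 = 15.
  Term '15x^3y^4' has total degree 3+4 = 7.
  Term '11x^8y^5' has total degree 8+5 = 13.
  Term '8x^6y^4' has total degree 6+4 = 10.
  Term '15x^6y^2' has total degree 6+2 = 8.
The maximum total degree among all terms is 15.

15


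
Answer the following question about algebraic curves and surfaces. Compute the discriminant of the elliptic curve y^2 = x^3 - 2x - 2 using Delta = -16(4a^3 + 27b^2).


Compute each component:
4a^3 = 4*(-2)^3 = 4*(-8) = -32
27b^2 = 27*(-2)^2 = 27*4 = 108
4a^3 + 27b^2 = -32 + 108 = 76
Delta = -16*76 = -1216

-1216


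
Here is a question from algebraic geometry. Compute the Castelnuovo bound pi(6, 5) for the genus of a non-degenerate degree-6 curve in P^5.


Castelnuovo's bound: write d - 1 = m(r-1) + epsilon with 0 <= epsilon < r-1.
d - 1 = 6 - 1 = 5
r - 1 = 5 - 1 = 4
5 = 1*4 + 1, so m = 1, epsilon = 1
pi(d, r) = m(m-1)(r-1)/2 + m*epsilon
= 1*0*4/2 + 1*1
= 0/2 + 1
= 0 + 1 = 1

1


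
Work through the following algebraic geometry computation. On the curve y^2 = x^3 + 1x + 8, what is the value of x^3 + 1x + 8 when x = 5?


Compute x^3 + 1x + 8 at x = 5:
x^3 = 5^3 = 125
1*x = 1*5 = 5
Sum: 125 + 5 + 8 = 138

138


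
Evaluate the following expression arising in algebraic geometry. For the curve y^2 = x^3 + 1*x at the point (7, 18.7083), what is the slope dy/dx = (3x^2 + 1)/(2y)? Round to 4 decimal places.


Using implicit differentiation of y^2 = x^3 + 1*x:
2y * dy/dx = 3x^2 + 1
dy/dx = (3x^2 + 1)/(2y)
Numerator: 3*7^2 + 1 = 148
Denominator: 2*18.7083 = 37.4166
dy/dx = 148/37.4166 = 3.9555

3.9555


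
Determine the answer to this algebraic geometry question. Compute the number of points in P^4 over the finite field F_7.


P^4(F_7) has (q^(n+1) - 1)/(q - 1) points.
= 7^4 + 7^3 + 7^2 + 7^1 + 7^0
= 2401 + 343 + 49 + 7 + 1
= 2801

2801


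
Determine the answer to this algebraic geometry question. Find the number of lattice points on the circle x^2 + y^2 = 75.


Systematically check integer values of x where x^2 <= 75.
For each valid x, check if 75 - x^2 is a perfect square.
Total integer solutions found: 0

0


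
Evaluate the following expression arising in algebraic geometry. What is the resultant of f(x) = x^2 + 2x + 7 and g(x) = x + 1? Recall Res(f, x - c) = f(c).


For Res(f, x - c), we evaluate f at x = c.
f(-1) = (-1)^2 + 2*(-1) + 7
= 1 - 2 + 7
= -1 + 7 = 6
Res(f, g) = 6

6


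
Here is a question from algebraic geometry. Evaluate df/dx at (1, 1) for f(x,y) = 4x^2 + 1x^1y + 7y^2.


df/dx = 2*4*x^1 + 1*1*x^0*y
At (1,1): 2*4*1^1 + 1*1*1^0*1
= 8 + 1
= 9

9


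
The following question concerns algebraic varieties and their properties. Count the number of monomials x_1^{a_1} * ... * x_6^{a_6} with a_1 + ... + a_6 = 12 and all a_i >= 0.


The number of degree-12 monomials in 6 variables is C(d+n-1, n-1).
= C(12+6-1, 6-1) = C(17, 5)
= 6188

6188


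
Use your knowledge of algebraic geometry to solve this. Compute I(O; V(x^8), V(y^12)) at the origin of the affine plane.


The intersection multiplicity of V(x^a) and V(y^b) at the origin is:
I(O; V(x^8), V(y^12)) = dim_k(k[x,y]/(x^8, y^12))
A basis for k[x,y]/(x^8, y^12) is the set of monomials x^i * y^j
where 0 <= i < 8 and 0 <= j < 12.
The number of such monomials is 8 * 12 = 96

96


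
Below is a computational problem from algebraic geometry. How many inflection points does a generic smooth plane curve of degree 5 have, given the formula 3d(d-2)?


For a general smooth plane curve C of degree d, the inflection points are
the intersection of C with its Hessian curve, which has degree 3(d-2).
By Bezout, the total intersection number is d * 3(d-2) = 5 * 9 = 45.
For a general curve every flex is ordinary, so each contributes
multiplicity 1 to C·Hess(C), and the number of distinct inflection
points is 3d(d-2).
Inflection points = 3*5*(5-2) = 3*5*3 = 45

45


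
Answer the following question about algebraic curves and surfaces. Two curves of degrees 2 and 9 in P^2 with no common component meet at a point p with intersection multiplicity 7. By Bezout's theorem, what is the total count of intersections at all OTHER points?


By Bezout's theorem, the total intersection number is d1 * d2.
Total = 2 * 9 = 18
Intersection multiplicity at p = 7
Remaining intersections = 18 - 7 = 11

11


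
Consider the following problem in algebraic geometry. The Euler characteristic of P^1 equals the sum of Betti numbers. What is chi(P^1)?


The complex projective space P^1 has one cell in each even real dimension 0, 2, ..., 2.
The cohomology groups are H^{2k}(P^1) = Z for k = 0,...,1, and 0 otherwise.
Euler characteristic = sum of Betti numbers = 1 per even-dimensional cohomology group.
chi(P^1) = 1 + 1 = 2

2


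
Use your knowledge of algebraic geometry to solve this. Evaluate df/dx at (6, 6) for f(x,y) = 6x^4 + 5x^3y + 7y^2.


df/dx = 4*6*x^3 + 3*5*x^2*y
At (6,6): 4*6*6^3 + 3*5*6^2*6
= 5184 + 3240
= 8424

8424


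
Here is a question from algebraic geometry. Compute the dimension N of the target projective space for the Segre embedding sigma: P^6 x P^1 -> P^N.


The Segre embedding maps P^m x P^n into P^N via
all products of coordinates from each factor.
N = (m+1)(n+1) - 1
N = (6+1)(1+1) - 1
N = 7*2 - 1
N = 14 - 1 = 13

13


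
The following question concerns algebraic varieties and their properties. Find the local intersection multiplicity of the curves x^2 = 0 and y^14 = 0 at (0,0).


The intersection multiplicity of V(x^a) and V(y^b) at the origin is:
I(O; V(x^2), V(y^14)) = dim_k(k[x,y]/(x^2, y^14))
A basis for k[x,y]/(x^2, y^14) is the set of monomials x^i * y^j
where 0 <= i < 2 and 0 <= j < 14.
The number of such monomials is 2 * 14 = 28

28


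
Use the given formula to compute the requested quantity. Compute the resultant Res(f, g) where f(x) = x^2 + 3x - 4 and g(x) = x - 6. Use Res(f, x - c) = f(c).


For Res(f, x - c), we evaluate f at x = c.
f(6) = 6^2 + 3*6 - 4
= 36 + 18 - 4
= 54 - 4 = 50
Res(f, g) = 50

50


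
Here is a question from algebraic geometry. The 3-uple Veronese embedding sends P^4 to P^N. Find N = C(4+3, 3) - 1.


The Veronese embedding v_d: P^n -> P^N maps each point to all
degree-d monomials in n+1 homogeneous coordinates.
N = C(n+d, d) - 1
N = C(4+3, 3) - 1
N = C(7, 3) - 1
C(7, 3) = 35
N = 35 - 1 = 34

34


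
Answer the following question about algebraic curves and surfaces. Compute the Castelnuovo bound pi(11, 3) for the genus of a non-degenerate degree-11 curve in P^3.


Castelnuovo's bound: write d - 1 = m(r-1) + epsilon with 0 <= epsilon < r-1.
d - 1 = 11 - 1 = 10
r - 1 = 3 - 1 = 2
10 = 5*2 + 0, so m = 5, epsilon = 0
pi(d, r) = m(m-1)(r-1)/2 + m*epsilon
= 5*4*2/2 + 5*0
= 40/2 + 0
= 20 + 0 = 20

20


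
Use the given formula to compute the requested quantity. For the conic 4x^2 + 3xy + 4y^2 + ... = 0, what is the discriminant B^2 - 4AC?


The discriminant of a conic Ax^2 + Bxy + Cy^2 + ... = 0 is B^2 - 4AC.
B^2 = 3^2 = 9
4AC = 4*4*4 = 64
Discriminant = 9 - 64 = -55

-55


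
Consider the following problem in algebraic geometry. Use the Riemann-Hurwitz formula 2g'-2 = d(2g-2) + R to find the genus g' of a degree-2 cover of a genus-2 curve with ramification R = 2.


Riemann-Hurwitz formula: 2g' - 2 = d(2g - 2) + R
Given: d = 2, g = 2, R = 2
2g' - 2 = 2*(2*2 - 2) + 2
2g' - 2 = 2*2 + 2
2g' - 2 = 4 + 2 = 6
2g' = 8
g' = 4

4


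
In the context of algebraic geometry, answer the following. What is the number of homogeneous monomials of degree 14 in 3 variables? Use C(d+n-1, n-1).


The number of degree-14 monomials in 3 variables is C(d+n-1, n-1).
= C(14+3-1, 3-1) = C(16, 2)
= 120

120


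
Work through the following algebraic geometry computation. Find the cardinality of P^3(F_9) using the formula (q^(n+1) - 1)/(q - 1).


P^3(F_9) has (q^(n+1) - 1)/(q - 1) points.
= 9^3 + 9^2 + 9^1 + 9^0
= 729 + 81 + 9 + 1
= 820

820


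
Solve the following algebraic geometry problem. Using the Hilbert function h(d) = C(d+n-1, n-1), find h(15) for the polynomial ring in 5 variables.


The Hilbert function for the polynomial ring in 5 variables is:
h(d) = C(d+n-1, n-1)
h(15) = C(15+5-1, 5-1) = C(19, 4)
= 19! / (4! * 15!)
= 3876

3876


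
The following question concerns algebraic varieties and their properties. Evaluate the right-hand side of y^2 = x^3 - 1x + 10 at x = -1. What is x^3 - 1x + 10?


Compute x^3 - 1x + 10 at x = -1:
x^3 = (-1)^3 = -1
(-1)*x = (-1)*(-1) = 1
Sum: -1 + 1 + 10 = 10

10


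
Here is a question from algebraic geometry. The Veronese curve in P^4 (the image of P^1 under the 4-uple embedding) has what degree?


The rational normal curve in P^4 is the image of P^1 under the 4-uple Veronese.
A general hyperplane in P^4 pulls back to a degree-4 form on P^1, which has 4 zeros,
so the curve meets a general hyperplane in 4 points. Degree = 4.

4


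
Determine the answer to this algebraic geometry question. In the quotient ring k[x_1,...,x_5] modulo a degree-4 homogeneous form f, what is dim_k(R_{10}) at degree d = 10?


For R = k[x_1,...,x_n]/(f) with f homogeneous of degree e:
The Hilbert series is (1 - t^e)/(1 - t)^n.
So h(d) = C(d+n-1, n-1) - C(d-e+n-1, n-1) for d >= e.
With n=5, e=4, d=10:
C(10+5-1, 5-1) = C(14, 4) = 1001
C(10-4+5-1, 5-1) = C(10, 4) = 210
h(10) = 1001 - 210 = 791

791


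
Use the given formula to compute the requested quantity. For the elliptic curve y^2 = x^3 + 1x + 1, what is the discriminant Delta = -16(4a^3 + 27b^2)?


Compute each component:
4a^3 = 4*1^3 = 4*1 = 4
27b^2 = 27*1^2 = 27*1 = 27
4a^3 + 27b^2 = 4 + 27 = 31
Delta = -16*31 = -496

-496


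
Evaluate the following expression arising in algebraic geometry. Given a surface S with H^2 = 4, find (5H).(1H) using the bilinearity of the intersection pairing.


Using bilinearity of the intersection pairing on a surface S:
(aH).(bH) = ab * (H.H)
We have H^2 = 4.
D.E = (5H).(1H) = 5*1*4
= 5*4
= 20

20


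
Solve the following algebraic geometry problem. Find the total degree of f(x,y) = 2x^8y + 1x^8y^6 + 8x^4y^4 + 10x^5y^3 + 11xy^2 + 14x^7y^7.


Examine each term for its total degree (sum of exponents).
  Term '2x^8y' has total degree 8+1 = 9.
  Term '1x^8y^6' has total degree 8+6 = 14.
  Term '8x^4y^4' has total degree 4+4 = 8.
  Term '10x^5y^3' has total degree 5+3 = 8.
  Term '11xy^2' has total degree 1+2 = 3.
  Term '14x^7y^7' has total degree 7+7 = 14.
The maximum total degree among all terms is 14.

14


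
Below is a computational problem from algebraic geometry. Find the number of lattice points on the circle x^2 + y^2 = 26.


Systematically check integer values of x where x^2 <= 26.
For each valid x, check if 26 - x^2 is a perfect square.
x=1: 26 - 1 = 25, sqrt = 5 (valid)
x=5: 26 - 25 = 1, sqrt = 1 (valid)
Total integer solutions found: 8

8


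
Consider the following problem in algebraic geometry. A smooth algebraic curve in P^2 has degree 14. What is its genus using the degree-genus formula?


Using the genus formula for smooth plane curves:
g = (d-1)(d-2)/2
g = (14-1)(14-2)/2
g = 13*12/2
g = 156/2 = 78

78


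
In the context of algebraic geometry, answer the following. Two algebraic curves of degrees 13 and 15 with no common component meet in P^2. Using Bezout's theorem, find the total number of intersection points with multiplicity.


Bezout's theorem states the intersection count equals the product of degrees.
Intersection count = 13 * 15 = 195

195


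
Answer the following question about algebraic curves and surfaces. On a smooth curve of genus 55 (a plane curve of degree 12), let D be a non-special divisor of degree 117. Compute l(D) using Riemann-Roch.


First, compute the genus of a smooth plane curve of degree 12:
g = (d-1)(d-2)/2 = (12-1)(12-2)/2 = 55
For a non-special divisor D (i.e., h^1(D) = 0), Riemann-Roch gives:
l(D) = deg(D) - g + 1
Since deg(D) = 117 >= 2g - 1 = 109, D is non-special.
l(D) = 117 - 55 + 1 = 63

63


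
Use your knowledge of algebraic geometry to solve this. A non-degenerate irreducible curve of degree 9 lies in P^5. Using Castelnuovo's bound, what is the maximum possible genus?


Castelnuovo's bound: write d - 1 = m(r-1) + epsilon with 0 <= epsilon < r-1.
d - 1 = 9 - 1 = 8
r - 1 = 5 - 1 = 4
8 = 2*4 + 0, so m = 2, epsilon = 0
pi(d, r) = m(m-1)(r-1)/2 + m*epsilon
= 2*1*4/2 + 2*0
= 8/2 + 0
= 4 + 0 = 4

4


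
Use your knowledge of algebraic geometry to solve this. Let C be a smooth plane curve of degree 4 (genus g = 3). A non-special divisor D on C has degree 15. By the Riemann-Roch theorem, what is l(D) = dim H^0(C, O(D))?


First, compute the genus of a smooth plane curve of degree 4:
g = (d-1)(d-2)/2 = (4-1)(4-2)/2 = 3
For a non-special divisor D (i.e., h^1(D) = 0), Riemann-Roch gives:
l(D) = deg(D) - g + 1
Since deg(D) = 15 >= 2g - 1 = 5, D is non-special.
l(D) = 15 - 3 + 1 = 13

13


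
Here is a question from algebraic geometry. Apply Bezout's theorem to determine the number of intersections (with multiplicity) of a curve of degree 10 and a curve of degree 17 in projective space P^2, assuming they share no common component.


Bezout's theorem states the intersection count equals the product of degrees.
Intersection count = 10 * 17 = 170

170


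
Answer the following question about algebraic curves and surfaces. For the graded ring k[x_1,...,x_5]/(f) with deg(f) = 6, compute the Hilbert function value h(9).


For R = k[x_1,...,x_n]/(f) with f homogeneous of degree e:
The Hilbert series is (1 - t^e)/(1 - t)^n.
So h(d) = C(d+n-1, n-1) - C(d-e+n-1, n-1) for d >= e.
With n=5, e=6, d=9:
C(9+5-1, 5-1) = C(13, 4) = 715
C(9-6+5-1, 5-1) = C(7, 4) = 35
h(9) = 715 - 35 = 680

680


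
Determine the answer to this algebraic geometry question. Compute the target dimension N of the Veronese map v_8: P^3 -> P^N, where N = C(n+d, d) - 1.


The Veronese embedding v_d: P^n -> P^N maps each point to all
degree-d monomials in n+1 homogeneous coordinates.
N = C(n+d, d) - 1
N = C(3+8, 8) - 1
N = C(11, 8) - 1
C(11, 8) = 165
N = 165 - 1 = 164

164


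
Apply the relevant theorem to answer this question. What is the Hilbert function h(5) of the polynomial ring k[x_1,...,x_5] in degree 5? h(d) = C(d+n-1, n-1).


The Hilbert function for the polynomial ring in 5 variables is:
h(d) = C(d+n-1, n-1)
h(5) = C(5+5-1, 5-1) = C(9, 4)
= 9! / (4! * 5!)
= 126

126


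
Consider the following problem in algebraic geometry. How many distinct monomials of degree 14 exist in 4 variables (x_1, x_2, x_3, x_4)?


The number of degree-14 monomials in 4 variables is C(d+n-1, n-1).
= C(14+4-1, 4-1) = C(17, 3)
= 680

680


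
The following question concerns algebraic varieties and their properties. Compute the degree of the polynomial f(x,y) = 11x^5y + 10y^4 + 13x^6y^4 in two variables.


Examine each term for its total degree (sum of exponents).
  Term '11x^5y' has total degree 5+1 = 6.
  Term '10y^4' has total degree 0+4 = 4.
  Term '13x^6y^4' has total degree 6+4 = 10.
The maximum total degree among all terms is 10.

10


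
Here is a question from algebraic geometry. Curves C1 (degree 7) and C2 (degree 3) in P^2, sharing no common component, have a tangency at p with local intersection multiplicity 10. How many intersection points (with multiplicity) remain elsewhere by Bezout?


By Bezout's theorem, the total intersection number is d1 * d2.
Total = 7 * 3 = 21
Intersection multiplicity at p = 10
Remaining intersections = 21 - 10 = 11

11


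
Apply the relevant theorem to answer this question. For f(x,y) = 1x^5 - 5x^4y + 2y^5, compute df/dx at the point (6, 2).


df/dx = 5*1*x^4 + 4*(-5)*x^3*y
At (6,2): 5*1*6^4 + 4*(-5)*6^3*2
= 6480 - 8640
= -2160

-2160


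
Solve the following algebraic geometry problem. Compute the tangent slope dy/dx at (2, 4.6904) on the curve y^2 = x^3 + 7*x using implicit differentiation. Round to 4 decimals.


Using implicit differentiation of y^2 = x^3 + 7*x:
2y * dy/dx = 3x^2 + 7
dy/dx = (3x^2 + 7)/(2y)
Numerator: 3*2^2 + 7 = 19
Denominator: 2*4.6904 = 9.3808
dy/dx = 19/9.3808 = 2.0254

2.0254


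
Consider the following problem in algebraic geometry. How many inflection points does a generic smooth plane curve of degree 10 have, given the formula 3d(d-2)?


For a general smooth plane curve C of degree d, the inflection points are
the intersection of C with its Hessian curve, which has degree 3(d-2).
By Bezout, the total intersection number is d * 3(d-2) = 10 * 24 = 240.
For a general curve every flex is ordinary, so each contributes
multiplicity 1 to C·Hess(C), and the number of distinct inflection
points is 3d(d-2).
Inflection points = 3*10*(10-2) = 3*10*8 = 240

240


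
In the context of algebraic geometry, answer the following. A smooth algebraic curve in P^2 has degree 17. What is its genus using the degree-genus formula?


Using the genus formula for smooth plane curves:
g = (d-1)(d-2)/2
g = (17-1)(17-2)/2
g = 16*15/2
g = 240/2 = 120

120


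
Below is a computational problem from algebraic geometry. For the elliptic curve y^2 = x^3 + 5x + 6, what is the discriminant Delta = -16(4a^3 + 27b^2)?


Compute each component:
4a^3 = 4*5^3 = 4*125 = 500
27b^2 = 27*6^2 = 27*36 = 972
4a^3 + 27b^2 = 500 + 972 = 1472
Delta = -16*1472 = -23552

-23552


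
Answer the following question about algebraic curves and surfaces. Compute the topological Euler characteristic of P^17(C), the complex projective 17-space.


The complex projective space P^17 has one cell in each even real dimension 0, 2, ..., 34.
The cohomology groups are H^{2k}(P^17) = Z for k = 0,...,17, and 0 otherwise.
Euler characteristic = sum of Betti numbers = 1 per even-dimensional cohomology group.
chi(P^17) = 17 + 1 = 18

18


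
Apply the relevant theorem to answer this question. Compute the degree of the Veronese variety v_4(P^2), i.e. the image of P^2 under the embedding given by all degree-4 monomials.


The Veronese variety v_4(P^2) has degree d^r.
d^r = 4^2 = 16

16


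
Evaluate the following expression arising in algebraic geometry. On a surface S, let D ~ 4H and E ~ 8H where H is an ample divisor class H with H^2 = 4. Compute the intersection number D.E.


Using bilinearity of the intersection pairing on a surface S:
(aH).(bH) = ab * (H.H)
We have H^2 = 4.
D.E = (4H).(8H) = 4*8*4
= 32*4
= 128

128


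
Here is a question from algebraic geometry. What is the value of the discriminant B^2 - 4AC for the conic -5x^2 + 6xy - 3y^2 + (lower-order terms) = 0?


The discriminant of a conic Ax^2 + Bxy + Cy^2 + ... = 0 is B^2 - 4AC.
B^2 = 6^2 = 36
4AC = 4*(-5)*(-3) = 60
Discriminant = 36 - 60 = -24

-24


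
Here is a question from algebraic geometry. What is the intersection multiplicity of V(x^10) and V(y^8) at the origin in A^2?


The intersection multiplicity of V(x^a) and V(y^b) at the origin is:
I(O; V(x^10), V(y^8)) = dim_k(k[x,y]/(x^10, y^8))
A basis for k[x,y]/(x^10, y^8) is the set of monomials x^i * y^j
where 0 <= i < 10 and 0 <= j < 8.
The number of such monomials is 10 * 8 = 80

80


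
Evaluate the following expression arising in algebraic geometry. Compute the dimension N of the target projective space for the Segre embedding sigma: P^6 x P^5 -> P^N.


The Segre embedding maps P^m x P^n into P^N via
all products of coordinates from each factor.
N = (m+1)(n+1) - 1
N = (6+1)(5+1) - 1
N = 7*6 - 1
N = 42 - 1 = 41

41


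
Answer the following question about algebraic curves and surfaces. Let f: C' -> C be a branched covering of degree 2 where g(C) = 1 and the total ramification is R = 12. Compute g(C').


Riemann-Hurwitz formula: 2g' - 2 = d(2g - 2) + R
Given: d = 2, g = 1, R = 12
2g' - 2 = 2*(2*1 - 2) + 12
2g' - 2 = 2*0 + 12
2g' - 2 = 0 + 12 = 12
2g' = 14
g' = 7

7


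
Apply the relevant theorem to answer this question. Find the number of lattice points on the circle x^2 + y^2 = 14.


Systematically check integer values of x where x^2 <= 14.
For each valid x, check if 14 - x^2 is a perfect square.
Total integer solutions found: 0

0


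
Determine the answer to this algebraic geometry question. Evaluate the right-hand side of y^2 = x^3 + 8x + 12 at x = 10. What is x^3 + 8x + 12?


Compute x^3 + 8x + 12 at x = 10:
x^3 = 10^3 = 1000
8*x = 8*10 = 80
Sum: 1000 + 80 + 12 = 1092

1092


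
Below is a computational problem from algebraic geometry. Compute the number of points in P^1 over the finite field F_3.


P^1(F_3) has (q^(n+1) - 1)/(q - 1) points.
= 3^1 + 3^0
= 3 + 1
= 4

4


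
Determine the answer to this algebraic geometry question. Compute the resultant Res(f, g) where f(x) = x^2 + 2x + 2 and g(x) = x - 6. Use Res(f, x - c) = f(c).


For Res(f, x - c), we evaluate f at x = c.
f(6) = 6^2 + 2*6 + 2
= 36 + 12 + 2
= 48 + 2 = 50
Res(f, g) = 50

50


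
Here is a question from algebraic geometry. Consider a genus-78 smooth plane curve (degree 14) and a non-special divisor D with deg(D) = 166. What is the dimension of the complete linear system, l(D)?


First, compute the genus of a smooth plane curve of degree 14:
g = (d-1)(d-2)/2 = (14-1)(14-2)/2 = 78
For a non-special divisor D (i.e., h^1(D) = 0), Riemann-Roch gives:
l(D) = deg(D) - g + 1
Since deg(D) = 166 >= 2g - 1 = 155, D is non-special.
l(D) = 166 - 78 + 1 = 89

89


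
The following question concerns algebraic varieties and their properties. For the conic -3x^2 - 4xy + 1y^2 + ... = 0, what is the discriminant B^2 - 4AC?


The discriminant of a conic Ax^2 + Bxy + Cy^2 + ... = 0 is B^2 - 4AC.
B^2 = (-4)^2 = 16
4AC = 4*(-3)*1 = -12
Discriminant = 16 + 12 = 28

28


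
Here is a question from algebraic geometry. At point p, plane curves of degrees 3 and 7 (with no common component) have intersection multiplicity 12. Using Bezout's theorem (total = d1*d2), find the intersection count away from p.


By Bezout's theorem, the total intersection number is d1 * d2.
Total = 3 * 7 = 21
Intersection multiplicity at p = 12
Remaining intersections = 21 - 12 = 9

9


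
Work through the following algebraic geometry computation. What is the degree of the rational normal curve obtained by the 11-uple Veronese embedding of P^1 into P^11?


The rational normal curve in P^11 is the image of P^1 under the 11-uple Veronese.
A general hyperplane in P^11 pulls back to a degree-11 form on P^1, which has 11 zeros,
so the curve meets a general hyperplane in 11 points. Degree = 11.

11


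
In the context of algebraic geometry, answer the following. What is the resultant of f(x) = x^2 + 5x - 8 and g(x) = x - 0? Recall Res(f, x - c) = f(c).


For Res(f, x - c), we evaluate f at x = c.
f(0) = 0^2 + 5*0 - 8
= 0 + 0 - 8
= 0 - 8 = -8
Res(f, g) = -8

-8


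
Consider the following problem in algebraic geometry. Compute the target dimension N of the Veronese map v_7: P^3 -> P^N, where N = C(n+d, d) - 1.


The Veronese embedding v_d: P^n -> P^N maps each point to all
degree-d monomials in n+1 homogeneous coordinates.
N = C(n+d, d) - 1
N = C(3+7, 7) - 1
N = C(10, 7) - 1
C(10, 7) = 120
N = 120 - 1 = 119

119


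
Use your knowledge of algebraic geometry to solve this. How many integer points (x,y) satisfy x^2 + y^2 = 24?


Systematically check integer values of x where x^2 <= 24.
For each valid x, check if 24 - x^2 is a perfect square.
Total integer solutions found: 0

0


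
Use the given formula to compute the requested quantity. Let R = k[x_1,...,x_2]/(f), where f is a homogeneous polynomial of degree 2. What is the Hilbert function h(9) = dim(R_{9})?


For R = k[x_1,...,x_n]/(f) with f homogeneous of degree e:
The Hilbert series is (1 - t^e)/(1 - t)^n.
So h(d) = C(d+n-1, n-1) - C(d-e+n-1, n-1) for d >= e.
With n=2, e=2, d=9:
C(9+2-1, 2-1) = C(10, 1) = 10
C(9-2+2-1, 2-1) = C(8, 1) = 8
h(9) = 10 - 8 = 2

2


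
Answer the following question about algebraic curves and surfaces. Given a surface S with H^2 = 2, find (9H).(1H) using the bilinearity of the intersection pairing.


Using bilinearity of the intersection pairing on a surface S:
(aH).(bH) = ab * (H.H)
We have H^2 = 2.
D.E = (9H).(1H) = 9*1*2
= 9*2
= 18

18


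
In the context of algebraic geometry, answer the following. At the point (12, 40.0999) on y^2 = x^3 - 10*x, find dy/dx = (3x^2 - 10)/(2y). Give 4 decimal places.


Using implicit differentiation of y^2 = x^3 - 10*x:
2y * dy/dx = 3x^2 - 10
dy/dx = (3x^2 - 10)/(2y)
Numerator: 3*12^2 - 10 = 422
Denominator: 2*40.0999 = 80.1998
dy/dx = 422/80.1998 = 5.2619

5.2619


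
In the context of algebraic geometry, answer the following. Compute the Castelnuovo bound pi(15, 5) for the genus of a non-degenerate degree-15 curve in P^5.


Castelnuovo's bound: write d - 1 = m(r-1) + epsilon with 0 <= epsilon < r-1.
d - 1 = 15 - 1 = 14
r - 1 = 5 - 1 = 4
14 = 3*4 + 2, so m = 3, epsilon = 2
pi(d, r) = m(m-1)(r-1)/2 + m*epsilon
= 3*2*4/2 + 3*2
= 24/2 + 6
= 12 + 6 = 18

18


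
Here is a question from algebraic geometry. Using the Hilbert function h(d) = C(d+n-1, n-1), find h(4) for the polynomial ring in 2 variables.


The Hilbert function for the polynomial ring in 2 variables is:
h(d) = C(d+n-1, n-1)
h(4) = C(4+2-1, 2-1) = C(5, 1)
= 5! / (1! * 4!)
= 5

5


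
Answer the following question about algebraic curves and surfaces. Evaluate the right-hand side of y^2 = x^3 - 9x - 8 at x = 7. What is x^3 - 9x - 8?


Compute x^3 - 9x - 8 at x = 7:
x^3 = 7^3 = 343
(-9)*x = (-9)*7 = -63
Sum: 343 - 63 - 8 = 272

272


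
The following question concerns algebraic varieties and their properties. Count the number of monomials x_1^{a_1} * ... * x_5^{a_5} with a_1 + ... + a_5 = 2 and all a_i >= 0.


The number of degree-2 monomials in 5 variables is C(d+n-1, n-1).
= C(2+5-1, 5-1) = C(6, 4)
= 15

15


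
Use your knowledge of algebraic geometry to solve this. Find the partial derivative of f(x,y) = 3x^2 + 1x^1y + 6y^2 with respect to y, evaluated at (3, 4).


df/dy = 1*x^1 + 2*6*y^1
At (3,4): 1*3^1 + 2*6*4^1
= 3 + 48
= 51

51


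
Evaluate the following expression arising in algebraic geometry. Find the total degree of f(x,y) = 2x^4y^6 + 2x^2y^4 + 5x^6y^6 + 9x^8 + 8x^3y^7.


Examine each term for its total degree (sum of exponents).
  Term '2x^4y^6' has total degree 4+6 = 10.
  Term '2x^2y^4' has total degree 2+4 = 6.
  Term '5x^6y^6' has total degree 6+6 = 12.
  Term '9x^8' has total degree 8+0 = 8.
  Term '8x^3y^7' has total degree 3+7 = 10.
The maximum total degree among all terms is 12.

12


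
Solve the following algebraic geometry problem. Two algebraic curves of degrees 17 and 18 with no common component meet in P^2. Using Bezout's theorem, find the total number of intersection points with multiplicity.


Bezout's theorem states the intersection count equals the product of degrees.
Intersection count = 17 * 18 = 306

306


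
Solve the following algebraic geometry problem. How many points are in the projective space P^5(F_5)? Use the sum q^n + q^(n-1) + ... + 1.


P^5(F_5) has (q^(n+1) - 1)/(q - 1) points.
= 5^5 + 5^4 + 5^3 + 5^2 + 5^1 + 5^0
= 3125 + 625 + 125 + 25 + 5 + 1
= 3906

3906


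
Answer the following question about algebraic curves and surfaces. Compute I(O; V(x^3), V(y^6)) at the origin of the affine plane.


The intersection multiplicity of V(x^a) and V(y^b) at the origin is:
I(O; V(x^3), V(y^6)) = dim_k(k[x,y]/(x^3, y^6))
A basis for k[x,y]/(x^3, y^6) is the set of monomials x^i * y^j
where 0 <= i < 3 and 0 <= j < 6.
The number of such monomials is 3 * 6 = 18

18


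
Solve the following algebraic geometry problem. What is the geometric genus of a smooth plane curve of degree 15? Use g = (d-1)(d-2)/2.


Using the genus formula for smooth plane curves:
g = (d-1)(d-2)/2
g = (15-1)(15-2)/2
g = 14*13/2
g = 182/2 = 91

91


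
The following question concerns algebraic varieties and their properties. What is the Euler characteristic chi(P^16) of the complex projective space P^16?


The complex projective space P^16 has one cell in each even real dimension 0, 2, ..., 32.
The cohomology groups are H^{2k}(P^16) = Z for k = 0,...,16, and 0 otherwise.
Euler characteristic = sum of Betti numbers = 1 per even-dimensional cohomology group.
chi(P^16) = 16 + 1 = 17

17


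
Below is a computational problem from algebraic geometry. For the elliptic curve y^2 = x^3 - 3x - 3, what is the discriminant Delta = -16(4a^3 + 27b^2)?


Compute each component:
4a^3 = 4*(-3)^3 = 4*(-27) = -108
27b^2 = 27*(-3)^2 = 27*9 = 243
4a^3 + 27b^2 = -108 + 243 = 135
Delta = -16*135 = -2160

-2160


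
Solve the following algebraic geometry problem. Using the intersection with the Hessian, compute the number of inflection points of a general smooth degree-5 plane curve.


For a general smooth plane curve C of degree d, the inflection points are
the intersection of C with its Hessian curve, which has degree 3(d-2).
By Bezout, the total intersection number is d * 3(d-2) = 5 * 9 = 45.
For a general curve every flex is ordinary, so each contributes
multiplicity 1 to C·Hess(C), and the number of distinct inflection
points is 3d(d-2).
Inflection points = 3*5*(5-2) = 3*5*3 = 45

45


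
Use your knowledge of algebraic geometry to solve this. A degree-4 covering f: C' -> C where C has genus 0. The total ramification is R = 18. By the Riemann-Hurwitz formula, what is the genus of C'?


Riemann-Hurwitz formula: 2g' - 2 = d(2g - 2) + R
Given: d = 4, g = 0, R = 18
2g' - 2 = 4*(2*0 - 2) + 18
2g' - 2 = 4*(-2) + 18
2g' - 2 = -8 + 18 = 10
2g' = 12
g' = 6

6


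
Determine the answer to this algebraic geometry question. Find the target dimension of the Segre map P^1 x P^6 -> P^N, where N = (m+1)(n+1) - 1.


The Segre embedding maps P^m x P^n into P^N via
all products of coordinates from each factor.
N = (m+1)(n+1) - 1
N = (1+1)(6+1) - 1
N = 2*7 - 1
N = 14 - 1 = 13

13


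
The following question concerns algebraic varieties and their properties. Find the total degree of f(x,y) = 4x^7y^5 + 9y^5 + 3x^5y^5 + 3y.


Examine each term for its total degree (sum of exponents).
  Term '4x^7y^5' has total degree 7+5 = 12.
  Term '9y^5' has total degree 0+5 = 5.
  Term '3x^5y^5' has total degree 5+5 = 10.
  Term '3y' has total degree 0+1 = 1.
The maximum total degree among all terms is 12.

12


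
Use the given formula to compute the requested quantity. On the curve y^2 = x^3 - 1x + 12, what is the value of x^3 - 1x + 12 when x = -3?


Compute x^3 - 1x + 12 at x = -3:
x^3 = (-3)^3 = -27
(-1)*x = (-1)*(-3) = 3
Sum: -27 + 3 + 12 = -12

-12


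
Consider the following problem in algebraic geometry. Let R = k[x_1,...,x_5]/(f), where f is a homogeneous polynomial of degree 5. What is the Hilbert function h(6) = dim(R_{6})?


For R = k[x_1,...,x_n]/(f) with f homogeneous of degree e:
The Hilbert series is (1 - t^e)/(1 - t)^n.
So h(d) = C(d+n-1, n-1) - C(d-e+n-1, n-1) for d >= e.
With n=5, e=5, d=6:
C(6+5-1, 5-1) = C(10, 4) = 210
C(6-5+5-1, 5-1) = C(5, 4) = 5
h(6) = 210 - 5 = 205

205


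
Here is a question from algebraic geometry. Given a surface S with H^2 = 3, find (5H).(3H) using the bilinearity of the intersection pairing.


Using bilinearity of the intersection pairing on a surface S:
(aH).(bH) = ab * (H.H)
We have H^2 = 3.
D.E = (5H).(3H) = 5*3*3
= 15*3
= 45

45


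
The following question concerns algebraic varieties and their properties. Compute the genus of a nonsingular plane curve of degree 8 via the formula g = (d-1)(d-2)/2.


Using the genus formula for smooth plane curves:
g = (d-1)(d-2)/2
g = (8-1)(8-2)/2
g = 7*6/2
g = 42/2 = 21

21


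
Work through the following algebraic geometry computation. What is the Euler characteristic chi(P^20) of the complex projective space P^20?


The complex projective space P^20 has one cell in each even real dimension 0, 2, ..., 40.
The cohomology groups are H^{2k}(P^20) = Z for k = 0,...,20, and 0 otherwise.
Euler characteristic = sum of Betti numbers = 1 per even-dimensional cohomology group.
chi(P^20) = 20 + 1 = 21

21


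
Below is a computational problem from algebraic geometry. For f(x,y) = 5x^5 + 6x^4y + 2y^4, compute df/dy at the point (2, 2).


df/dy = 6*x^4 + 4*2*y^3
At (2,2): 6*2^4 + 4*2*2^3
= 96 + 64
= 160

160


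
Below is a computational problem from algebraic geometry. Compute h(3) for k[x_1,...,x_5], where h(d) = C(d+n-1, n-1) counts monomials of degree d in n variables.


The Hilbert function for the polynomial ring in 5 variables is:
h(d) = C(d+n-1, n-1)
h(3) = C(3+5-1, 5-1) = C(7, 4)
= 7! / (4! * 3!)
= 35

35


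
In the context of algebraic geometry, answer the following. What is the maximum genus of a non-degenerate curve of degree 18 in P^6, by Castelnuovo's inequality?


Castelnuovo's bound: write d - 1 = m(r-1) + epsilon with 0 <= epsilon < r-1.
d - 1 = 18 - 1 = 17
r - 1 = 6 - 1 = 5
17 = 3*5 + 2, so m = 3, epsilon = 2
pi(d, r) = m(m-1)(r-1)/2 + m*epsilon
= 3*2*5/2 + 3*2
= 30/2 + 6
= 15 + 6 = 21

21


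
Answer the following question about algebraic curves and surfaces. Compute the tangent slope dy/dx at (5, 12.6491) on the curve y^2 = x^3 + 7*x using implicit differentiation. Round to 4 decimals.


Using implicit differentiation of y^2 = x^3 + 7*x:
2y * dy/dx = 3x^2 + 7
dy/dx = (3x^2 + 7)/(2y)
Numerator: 3*5^2 + 7 = 82
Denominator: 2*12.6491 = 25.2982
dy/dx = 82/25.2982 = 3.2413

3.2413


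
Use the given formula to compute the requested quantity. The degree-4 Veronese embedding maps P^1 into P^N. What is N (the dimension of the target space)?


The Veronese embedding v_d: P^n -> P^N maps each point to all
degree-d monomials in n+1 homogeneous coordinates.
N = C(n+d, d) - 1
N = C(1+4, 4) - 1
N = C(5, 4) - 1
C(5, 4) = 5
N = 5 - 1 = 4

4


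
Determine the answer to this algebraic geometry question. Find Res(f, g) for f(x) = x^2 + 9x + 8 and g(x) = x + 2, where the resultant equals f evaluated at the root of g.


For Res(f, x - c), we evaluate f at x = c.
f(-2) = (-2)^2 + 9*(-2) + 8
= 4 - 18 + 8
= -14 + 8 = -6
Res(f, g) = -6

-6


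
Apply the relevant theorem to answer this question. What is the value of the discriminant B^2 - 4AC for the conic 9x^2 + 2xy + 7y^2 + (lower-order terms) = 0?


The discriminant of a conic Ax^2 + Bxy + Cy^2 + ... = 0 is B^2 - 4AC.
B^2 = 2^2 = 4
4AC = 4*9*7 = 252
Discriminant = 4 - 252 = -248

-248


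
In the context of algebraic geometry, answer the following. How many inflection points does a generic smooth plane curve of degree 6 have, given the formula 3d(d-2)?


For a general smooth plane curve C of degree d, the inflection points are
the intersection of C with its Hessian curve, which has degree 3(d-2).
By Bezout, the total intersection number is d * 3(d-2) = 6 * 12 = 72.
For a general curve every flex is ordinary, so each contributes
multiplicity 1 to C·Hess(C), and the number of distinct inflection
points is 3d(d-2).
Inflection points = 3*6*(6-2) = 3*6*4 = 72

72


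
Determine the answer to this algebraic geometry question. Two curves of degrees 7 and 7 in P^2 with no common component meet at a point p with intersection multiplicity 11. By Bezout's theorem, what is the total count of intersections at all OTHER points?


By Bezout's theorem, the total intersection number is d1 * d2.
Total = 7 * 7 = 49
Intersection multiplicity at p = 11
Remaining intersections = 49 - 11 = 38

38


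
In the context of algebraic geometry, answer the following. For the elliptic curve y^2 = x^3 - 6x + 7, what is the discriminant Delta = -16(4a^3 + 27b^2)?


Compute each component:
4a^3 = 4*(-6)^3 = 4*(-216) = -864
27b^2 = 27*7^2 = 27*49 = 1323
4a^3 + 27b^2 = -864 + 1323 = 459
Delta = -16*459 = -7344

-7344


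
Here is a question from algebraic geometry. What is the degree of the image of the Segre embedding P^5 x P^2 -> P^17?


The degree of the Segre variety P^5 x P^2 is C(m+n, m).
= C(7, 5)
= 21

21
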